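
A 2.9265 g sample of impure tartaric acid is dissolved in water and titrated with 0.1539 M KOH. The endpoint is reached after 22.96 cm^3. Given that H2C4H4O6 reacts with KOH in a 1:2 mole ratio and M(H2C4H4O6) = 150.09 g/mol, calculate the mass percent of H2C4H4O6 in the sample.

n(KOH) = 0.1539 x 0.02296 = 0.003534 mol.
n(H2C4H4O6) = 0.003534 / 2 = 0.001767 mol.
mass of H2C4H4O6 = 0.001767 x 150.09 = 0.2652 g.
% purity = 0.2652 / 2.9265 x 100 = 9.06%.

9.06%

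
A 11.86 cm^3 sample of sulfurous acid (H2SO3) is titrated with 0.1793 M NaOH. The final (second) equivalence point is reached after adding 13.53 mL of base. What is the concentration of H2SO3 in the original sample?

0.102 M

n(NaOH) = 0.1793 x 0.01353 = 0.002426 mol.
At the final (second) equivalence point, 2 mol OH^- react per mol H2SO3, so n(H2SO3) = 0.002426 / 2 = 0.001213 mol.
[H2SO3] = 0.001213 / 0.01186 L = 0.102 M.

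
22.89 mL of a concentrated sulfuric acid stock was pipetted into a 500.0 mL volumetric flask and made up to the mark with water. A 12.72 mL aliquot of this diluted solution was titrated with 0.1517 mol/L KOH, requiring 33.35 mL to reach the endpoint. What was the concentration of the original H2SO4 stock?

4.34 M

n(KOH) = 0.1517 x 0.03335 = 0.005059 mol.
n(H2SO4) in the aliquot = 0.005059 x 1/2 = 0.002530 mol.
[diluted H2SO4] = 0.002530 / 0.01272 = 0.1989 M.
Dilution factor = 500.0/22.89 = 21.84, so [stock] = 0.1989 x 21.84 = 4.34 M.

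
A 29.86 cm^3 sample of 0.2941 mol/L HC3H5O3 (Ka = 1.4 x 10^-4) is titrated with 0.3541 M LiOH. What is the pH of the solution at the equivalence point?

n(HC3H5O3) = 0.2941 x 0.02986 = 0.008782 mol; V(LiOH) at equivalence = 0.008782/0.3541 = 0.02480 L.
At equivalence all the acid is converted to C3H5O3-; total volume = 0.02986 + 0.02480 = 0.05466 L, so [C3H5O3-] = 0.008782/0.05466 = 0.1607 M.
Kb = Kw/Ka = 1.0e-14 / 1.4 x 10^-4 = 7.14e-11.
[OH^-] = sqrt(Kb x [C3H5O3-]) = sqrt(7.14e-11 x 0.1607) = 3.39e-6 M.
pOH = 5.47, so pH = 14.00 - 5.47 = 8.53.

8.53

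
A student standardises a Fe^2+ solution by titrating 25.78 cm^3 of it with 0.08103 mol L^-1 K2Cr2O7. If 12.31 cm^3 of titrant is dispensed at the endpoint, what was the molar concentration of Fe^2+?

n(K2Cr2O7) = 0.08103 x 0.01231 = 0.0009975 mol.
From the balanced equation, 1 mol K2Cr2O7 reacts with 6 mol Fe^2+, so n(Fe^2+) = 0.0009975 x 6/1 = 0.005985 mol.
[Fe^2+] = 0.005985 / 0.02578 L = 0.232 M.

0.232 M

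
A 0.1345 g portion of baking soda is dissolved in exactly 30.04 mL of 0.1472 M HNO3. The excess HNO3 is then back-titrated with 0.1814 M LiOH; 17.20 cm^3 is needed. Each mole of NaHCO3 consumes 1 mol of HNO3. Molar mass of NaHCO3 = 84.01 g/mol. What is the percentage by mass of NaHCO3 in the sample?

81.3%

Total n(HNO3) added = 0.1472 x 0.03004 = 0.004422 mol.
n(LiOH) used = 0.1814 x 0.01720 = 0.003120 mol, which equals the excess n(HNO3).
So n(HNO3) consumed by the sample = 0.004422 - 0.003120 = 0.001302 mol.
n(NaHCO3) = 0.001302 / 1 = 0.001302 mol.
mass NaHCO3 = 0.001302 x 84.01 = 0.1094 g, so %NaHCO3 = 0.1094/0.1345 x 100 = 81.3%.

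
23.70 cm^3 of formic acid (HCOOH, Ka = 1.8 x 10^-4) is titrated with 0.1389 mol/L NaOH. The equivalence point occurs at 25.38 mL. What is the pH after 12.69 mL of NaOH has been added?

12.69 mL is exactly half the equivalence volume (25.38/2), i.e. the half-equivalence point.
There, n(HA) = n(A^-), so pH = pKa = -log(1.8 x 10^-4) = 3.74.

3.74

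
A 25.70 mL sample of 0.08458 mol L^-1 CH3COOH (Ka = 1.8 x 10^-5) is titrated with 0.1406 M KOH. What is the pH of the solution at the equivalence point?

n(CH3COOH) = 0.08458 x 0.02570 = 0.002174 mol; V(KOH) at equivalence = 0.002174/0.1406 = 0.01546 L.
At equivalence all the acid is converted to CH3COO-; total volume = 0.02570 + 0.01546 = 0.04116 L, so [CH3COO-] = 0.002174/0.04116 = 0.05281 M.
Kb = Kw/Ka = 1.0e-14 / 1.8 x 10^-5 = 5.56e-10.
[OH^-] = sqrt(Kb x [CH3COO-]) = sqrt(5.56e-10 x 0.05281) = 5.42e-6 M.
pOH = 5.27, so pH = 14.00 - 5.27 = 8.73.

8.73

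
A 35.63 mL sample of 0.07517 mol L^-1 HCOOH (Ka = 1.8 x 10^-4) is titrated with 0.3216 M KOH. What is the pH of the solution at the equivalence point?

n(HCOOH) = 0.07517 x 0.03563 = 0.002678 mol; V(KOH) at equivalence = 0.002678/0.3216 = 0.008328 L.
At equivalence all the acid is converted to HCOO-; total volume = 0.03563 + 0.008328 = 0.04396 L, so [HCOO-] = 0.002678/0.04396 = 0.06093 M.
Kb = Kw/Ka = 1.0e-14 / 1.8 x 10^-4 = 5.56e-11.
[OH^-] = sqrt(Kb x [HCOO-]) = sqrt(5.56e-11 x 0.06093) = 1.84e-6 M.
pOH = 5.74, so pH = 14.00 - 5.74 = 8.26.

8.26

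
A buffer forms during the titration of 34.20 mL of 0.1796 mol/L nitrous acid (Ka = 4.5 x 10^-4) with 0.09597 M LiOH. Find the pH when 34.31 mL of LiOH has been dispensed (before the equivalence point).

3.41

Initial n(HNO2) = 0.1796 x 0.03420 = 0.006142 mol.
n(LiOH) added = 0.09597 x 0.03431 = 0.003293 mol, converting that many moles of HNO2 to NO2-.
Remaining n(HNO2) = 0.002850 mol; n(NO2-) = 0.003293 mol.
By Henderson-Hasselbalch, pH = pKa + log([A^-]/[HA]) = 3.35 + log(0.003293/0.002850) = 3.35 + (+0.06) = 3.41.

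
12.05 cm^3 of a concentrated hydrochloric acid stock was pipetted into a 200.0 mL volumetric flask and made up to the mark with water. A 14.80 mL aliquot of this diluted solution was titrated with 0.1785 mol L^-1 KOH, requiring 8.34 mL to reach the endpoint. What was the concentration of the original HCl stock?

n(KOH) = 0.1785 x 0.008340 = 0.001489 mol.
n(HCl) in the aliquot = 0.001489 mol.
[diluted HCl] = 0.001489 / 0.01480 = 0.1006 M.
Dilution factor = 200.0/12.05 = 16.60, so [stock] = 0.1006 x 16.60 = 1.67 M.

1.67 M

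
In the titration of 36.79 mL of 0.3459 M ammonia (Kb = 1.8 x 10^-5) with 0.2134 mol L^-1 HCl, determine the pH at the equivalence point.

n(NH3) = 0.3459 x 0.03679 = 0.01273 mol; V(HCl) at equivalence = 0.01273/0.2134 = 0.05963 L.
At equivalence the base is fully converted to NH4+; total volume = 0.09642 L, so [NH4+] = 0.01273/0.09642 = 0.1320 M.
Ka(NH4+) = Kw/Kb = 1.0e-14 / 1.8 x 10^-5 = 5.56e-10.
[H^+] = sqrt(Ka x [NH4+]) = sqrt(5.56e-10 x 0.1320) = 8.56e-6 M.
pH = -log(8.56e-6) = 5.07.

5.07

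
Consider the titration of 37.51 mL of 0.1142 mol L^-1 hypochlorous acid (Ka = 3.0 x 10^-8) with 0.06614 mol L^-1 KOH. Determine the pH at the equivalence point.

n(HClO) = 0.1142 x 0.03751 = 0.004284 mol; V(KOH) at equivalence = 0.004284/0.06614 = 0.06477 L.
At equivalence all the acid is converted to ClO-; total volume = 0.03751 + 0.06477 = 0.1023 L, so [ClO-] = 0.004284/0.1023 = 0.04188 M.
Kb = Kw/Ka = 1.0e-14 / 3.0 x 10^-8 = 3.33e-7.
[OH^-] = sqrt(Kb x [ClO-]) = sqrt(3.33e-7 x 0.04188) = 0.000118 M.
pOH = 3.93, so pH = 14.00 - 3.93 = 10.07.

10.07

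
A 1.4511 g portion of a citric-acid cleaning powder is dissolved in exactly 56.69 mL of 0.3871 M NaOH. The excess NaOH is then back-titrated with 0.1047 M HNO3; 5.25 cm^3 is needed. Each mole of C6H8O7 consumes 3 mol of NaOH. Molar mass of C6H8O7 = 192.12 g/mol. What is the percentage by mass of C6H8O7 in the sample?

94.4%

Total n(NaOH) added = 0.3871 x 0.05669 = 0.02194 mol.
n(HNO3) used = 0.1047 x 0.005250 = 0.0005497 mol, which equals the excess n(NaOH).
So n(NaOH) consumed by the sample = 0.02194 - 0.0005497 = 0.02140 mol.
n(C6H8O7) = 0.02140 / 3 = 0.007132 mol.
mass C6H8O7 = 0.007132 x 192.12 = 1.370 g, so %C6H8O7 = 1.370/1.4511 x 100 = 94.4%.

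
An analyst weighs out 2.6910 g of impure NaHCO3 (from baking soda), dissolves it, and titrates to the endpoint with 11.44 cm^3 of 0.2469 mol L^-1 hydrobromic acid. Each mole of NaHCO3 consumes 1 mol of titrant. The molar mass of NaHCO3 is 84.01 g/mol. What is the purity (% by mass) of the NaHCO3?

n(HBr) = 0.2469 x 0.01144 = 0.002825 mol.
n(NaHCO3) = 0.002825 / 1 = 0.002825 mol.
mass of NaHCO3 = 0.002825 x 84.01 = 0.2373 g.
% purity = 0.2373 / 2.6910 x 100 = 8.82%.

8.82%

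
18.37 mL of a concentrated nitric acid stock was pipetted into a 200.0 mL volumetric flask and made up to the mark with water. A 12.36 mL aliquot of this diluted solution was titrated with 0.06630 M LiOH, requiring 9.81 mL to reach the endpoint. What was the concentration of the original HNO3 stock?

n(LiOH) = 0.06630 x 0.009810 = 0.0006504 mol.
n(HNO3) in the aliquot = 0.0006504 mol.
[diluted HNO3] = 0.0006504 / 0.01236 = 0.05262 M.
Dilution factor = 200.0/18.37 = 10.89, so [stock] = 0.05262 x 10.89 = 0.573 M.

0.573 M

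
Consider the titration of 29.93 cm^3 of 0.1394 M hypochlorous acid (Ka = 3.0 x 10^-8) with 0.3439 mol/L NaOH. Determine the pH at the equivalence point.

n(HClO) = 0.1394 x 0.02993 = 0.004172 mol; V(NaOH) at equivalence = 0.004172/0.3439 = 0.01213 L.
At equivalence all the acid is converted to ClO-; total volume = 0.02993 + 0.01213 = 0.04206 L, so [ClO-] = 0.004172/0.04206 = 0.09919 M.
Kb = Kw/Ka = 1.0e-14 / 3.0 x 10^-8 = 3.33e-7.
[OH^-] = sqrt(Kb x [ClO-]) = sqrt(3.33e-7 x 0.09919) = 0.000182 M.
pOH = 3.74, so pH = 14.00 - 3.74 = 10.26.

10.26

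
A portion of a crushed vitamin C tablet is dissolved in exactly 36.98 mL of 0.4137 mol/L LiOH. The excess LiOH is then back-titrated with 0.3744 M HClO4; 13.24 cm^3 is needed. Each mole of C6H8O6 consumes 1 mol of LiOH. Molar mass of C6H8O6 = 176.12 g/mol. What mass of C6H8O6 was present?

1.82 g

Total n(LiOH) added = 0.4137 x 0.03698 = 0.01530 mol.
n(HClO4) used = 0.3744 x 0.01324 = 0.004957 mol, which equals the excess n(LiOH).
So n(LiOH) consumed by the sample = 0.01530 - 0.004957 = 0.01034 mol.
n(C6H8O6) = 0.01034 / 1 = 0.01034 mol.
mass = 0.01034 mol x 176.12 g/mol = 1.82 g.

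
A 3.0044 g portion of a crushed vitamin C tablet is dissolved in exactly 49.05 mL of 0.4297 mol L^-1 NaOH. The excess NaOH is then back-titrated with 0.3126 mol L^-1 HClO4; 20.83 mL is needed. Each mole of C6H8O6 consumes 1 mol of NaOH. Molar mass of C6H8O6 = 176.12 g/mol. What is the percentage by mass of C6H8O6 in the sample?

Total n(NaOH) added = 0.4297 x 0.04905 = 0.02108 mol.
n(HClO4) used = 0.3126 x 0.02083 = 0.006511 mol, which equals the excess n(NaOH).
So n(NaOH) consumed by the sample = 0.02108 - 0.006511 = 0.01457 mol.
n(C6H8O6) = 0.01457 / 1 = 0.01457 mol.
mass C6H8O6 = 0.01457 x 176.12 = 2.565 g, so %C6H8O6 = 2.565/3.0044 x 100 = 85.4%.

85.4%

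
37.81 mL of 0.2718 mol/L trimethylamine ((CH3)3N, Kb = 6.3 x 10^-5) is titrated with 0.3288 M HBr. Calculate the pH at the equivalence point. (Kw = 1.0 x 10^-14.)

5.31

n((CH3)3N) = 0.2718 x 0.03781 = 0.01028 mol; V(HBr) at equivalence = 0.01028/0.3288 = 0.03126 L.
At equivalence the base is fully converted to (CH3)3NH+; total volume = 0.06907 L, so [(CH3)3NH+] = 0.01028/0.06907 = 0.1488 M.
Ka((CH3)3NH+) = Kw/Kb = 1.0e-14 / 6.3 x 10^-5 = 1.59e-10.
[H^+] = sqrt(Ka x [(CH3)3NH+]) = sqrt(1.59e-10 x 0.1488) = 4.86e-6 M.
pH = -log(4.86e-6) = 5.31.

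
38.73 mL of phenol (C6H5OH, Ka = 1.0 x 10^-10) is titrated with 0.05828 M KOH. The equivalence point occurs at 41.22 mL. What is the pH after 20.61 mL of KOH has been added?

10.00

20.61 mL is exactly half the equivalence volume (41.22/2), i.e. the half-equivalence point.
There, n(HA) = n(A^-), so pH = pKa = -log(1.0 x 10^-10) = 10.00.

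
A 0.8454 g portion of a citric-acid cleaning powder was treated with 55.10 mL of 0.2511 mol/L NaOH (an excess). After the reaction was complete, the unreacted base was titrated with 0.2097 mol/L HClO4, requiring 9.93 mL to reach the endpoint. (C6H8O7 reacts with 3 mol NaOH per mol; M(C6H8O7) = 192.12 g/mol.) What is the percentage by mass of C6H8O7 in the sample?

Total n(NaOH) added = 0.2511 x 0.05510 = 0.01384 mol.
n(HClO4) used = 0.2097 x 0.009930 = 0.002082 mol, which equals the excess n(NaOH).
So n(NaOH) consumed by the sample = 0.01384 - 0.002082 = 0.01175 mol.
n(C6H8O7) = 0.01175 / 3 = 0.003918 mol.
mass C6H8O7 = 0.003918 x 192.12 = 0.7527 g, so %C6H8O7 = 0.7527/0.8454 x 100 = 89.0%.

89.0%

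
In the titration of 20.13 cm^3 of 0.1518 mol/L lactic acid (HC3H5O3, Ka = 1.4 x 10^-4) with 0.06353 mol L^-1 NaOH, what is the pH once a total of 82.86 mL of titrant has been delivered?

n(acid) = 0.1518 x 0.02013 = 0.003056 mol; n(NaOH) added = 0.06353 x 0.08286 = 0.005264 mol.
Base is in excess by 0.005264 - 0.003056 = 0.002208 mol in a total volume of 0.1030 L.
[OH^-] = 0.002208/0.1030 = 0.02144 M, so pOH = 1.67 and pH = 14.00 - 1.67 = 12.33.

12.33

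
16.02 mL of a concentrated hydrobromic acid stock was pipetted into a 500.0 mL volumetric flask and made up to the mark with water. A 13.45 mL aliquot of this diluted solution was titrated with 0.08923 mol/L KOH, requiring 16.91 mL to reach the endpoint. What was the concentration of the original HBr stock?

3.50 M

n(KOH) = 0.08923 x 0.01691 = 0.001509 mol.
n(HBr) in the aliquot = 0.001509 mol.
[diluted HBr] = 0.001509 / 0.01345 = 0.1122 M.
Dilution factor = 500.0/16.02 = 31.21, so [stock] = 0.1122 x 31.21 = 3.50 M.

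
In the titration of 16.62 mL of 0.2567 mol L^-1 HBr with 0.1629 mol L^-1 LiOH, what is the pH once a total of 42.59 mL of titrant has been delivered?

n(acid) = 0.2567 x 0.01662 = 0.004266 mol; n(LiOH) added = 0.1629 x 0.04259 = 0.006938 mol.
Base is in excess by 0.006938 - 0.004266 = 0.002672 mol in a total volume of 0.05921 L.
[OH^-] = 0.002672/0.05921 = 0.04512 M, so pOH = 1.35 and pH = 14.00 - 1.35 = 12.65.

12.65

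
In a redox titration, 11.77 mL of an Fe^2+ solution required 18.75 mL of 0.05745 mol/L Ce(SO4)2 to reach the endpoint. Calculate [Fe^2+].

n(Ce(SO4)2) = 0.05745 x 0.01875 = 0.001077 mol.
From the balanced equation, 1 mol Ce(SO4)2 reacts with 1 mol Fe^2+, so n(Fe^2+) = 0.001077 x 1/1 = 0.001077 mol.
[Fe^2+] = 0.001077 / 0.01177 L = 0.0915 M.

0.0915 M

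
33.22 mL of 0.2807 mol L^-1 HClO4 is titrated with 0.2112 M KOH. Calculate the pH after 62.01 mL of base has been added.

12.60

n(acid) = 0.2807 x 0.03322 = 0.009325 mol; n(KOH) added = 0.2112 x 0.06201 = 0.01310 mol.
Base is in excess by 0.01310 - 0.009325 = 0.003772 mol in a total volume of 0.09523 L.
[OH^-] = 0.003772/0.09523 = 0.03961 M, so pOH = 1.40 and pH = 14.00 - 1.40 = 12.60.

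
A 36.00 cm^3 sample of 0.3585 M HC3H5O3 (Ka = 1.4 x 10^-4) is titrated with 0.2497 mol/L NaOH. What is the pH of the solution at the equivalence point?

n(HC3H5O3) = 0.3585 x 0.03600 = 0.01291 mol; V(NaOH) at equivalence = 0.01291/0.2497 = 0.05169 L.
At equivalence all the acid is converted to C3H5O3-; total volume = 0.03600 + 0.05169 = 0.08769 L, so [C3H5O3-] = 0.01291/0.08769 = 0.1472 M.
Kb = Kw/Ka = 1.0e-14 / 1.4 x 10^-4 = 7.14e-11.
[OH^-] = sqrt(Kb x [C3H5O3-]) = sqrt(7.14e-11 x 0.1472) = 3.24e-6 M.
pOH = 5.49, so pH = 14.00 - 5.49 = 8.51.

8.51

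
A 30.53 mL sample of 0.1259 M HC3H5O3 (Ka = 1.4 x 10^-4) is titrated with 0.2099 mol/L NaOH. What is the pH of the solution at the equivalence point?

8.37

n(HC3H5O3) = 0.1259 x 0.03053 = 0.003844 mol; V(NaOH) at equivalence = 0.003844/0.2099 = 0.01831 L.
At equivalence all the acid is converted to C3H5O3-; total volume = 0.03053 + 0.01831 = 0.04884 L, so [C3H5O3-] = 0.003844/0.04884 = 0.07870 M.
Kb = Kw/Ka = 1.0e-14 / 1.4 x 10^-4 = 7.14e-11.
[OH^-] = sqrt(Kb x [C3H5O3-]) = sqrt(7.14e-11 x 0.07870) = 2.37e-6 M.
pOH = 5.63, so pH = 14.00 - 5.63 = 8.37.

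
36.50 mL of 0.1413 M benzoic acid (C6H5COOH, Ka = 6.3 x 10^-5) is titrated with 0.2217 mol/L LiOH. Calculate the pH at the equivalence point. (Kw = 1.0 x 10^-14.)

8.57

n(C6H5COOH) = 0.1413 x 0.03650 = 0.005157 mol; V(LiOH) at equivalence = 0.005157/0.2217 = 0.02326 L.
At equivalence all the acid is converted to C6H5COO-; total volume = 0.03650 + 0.02326 = 0.05976 L, so [C6H5COO-] = 0.005157/0.05976 = 0.08630 M.
Kb = Kw/Ka = 1.0e-14 / 6.3 x 10^-5 = 1.59e-10.
[OH^-] = sqrt(Kb x [C6H5COO-]) = sqrt(1.59e-10 x 0.08630) = 3.70e-6 M.
pOH = 5.43, so pH = 14.00 - 5.43 = 8.57.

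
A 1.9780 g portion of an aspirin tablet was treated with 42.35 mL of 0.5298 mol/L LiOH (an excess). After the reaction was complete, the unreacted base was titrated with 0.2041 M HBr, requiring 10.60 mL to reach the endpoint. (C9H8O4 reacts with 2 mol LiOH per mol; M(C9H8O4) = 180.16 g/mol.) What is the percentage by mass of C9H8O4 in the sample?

Total n(LiOH) added = 0.5298 x 0.04235 = 0.02244 mol.
n(HBr) used = 0.2041 x 0.01060 = 0.002163 mol, which equals the excess n(LiOH).
So n(LiOH) consumed by the sample = 0.02244 - 0.002163 = 0.02027 mol.
n(C9H8O4) = 0.02027 / 2 = 0.01014 mol.
mass C9H8O4 = 0.01014 x 180.16 = 1.826 g, so %C9H8O4 = 1.826/1.9780 x 100 = 92.3%.

92.3%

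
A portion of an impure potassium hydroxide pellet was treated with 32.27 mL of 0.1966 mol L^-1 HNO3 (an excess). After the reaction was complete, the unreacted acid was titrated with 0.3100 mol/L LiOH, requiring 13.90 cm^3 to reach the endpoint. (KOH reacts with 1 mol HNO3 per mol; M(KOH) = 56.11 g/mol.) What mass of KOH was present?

0.114 g

Total n(HNO3) added = 0.1966 x 0.03227 = 0.006344 mol.
n(LiOH) used = 0.3100 x 0.01390 = 0.004309 mol, which equals the excess n(HNO3).
So n(HNO3) consumed by the sample = 0.006344 - 0.004309 = 0.002035 mol.
n(KOH) = 0.002035 / 1 = 0.002035 mol.
mass = 0.002035 mol x 56.11 g/mol = 0.114 g.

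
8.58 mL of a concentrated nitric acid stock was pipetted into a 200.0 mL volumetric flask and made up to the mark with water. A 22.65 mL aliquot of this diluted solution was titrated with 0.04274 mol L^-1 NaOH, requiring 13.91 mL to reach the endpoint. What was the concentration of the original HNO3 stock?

n(NaOH) = 0.04274 x 0.01391 = 0.0005945 mol.
n(HNO3) in the aliquot = 0.0005945 mol.
[diluted HNO3] = 0.0005945 / 0.02265 = 0.02625 M.
Dilution factor = 200.0/8.580 = 23.31, so [stock] = 0.02625 x 23.31 = 0.612 M.

0.612 M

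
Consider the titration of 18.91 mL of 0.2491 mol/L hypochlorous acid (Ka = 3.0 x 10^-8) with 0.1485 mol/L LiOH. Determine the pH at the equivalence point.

n(HClO) = 0.2491 x 0.01891 = 0.004710 mol; V(LiOH) at equivalence = 0.004710/0.1485 = 0.03172 L.
At equivalence all the acid is converted to ClO-; total volume = 0.01891 + 0.03172 = 0.05063 L, so [ClO-] = 0.004710/0.05063 = 0.09304 M.
Kb = Kw/Ka = 1.0e-14 / 3.0 x 10^-8 = 3.33e-7.
[OH^-] = sqrt(Kb x [ClO-]) = sqrt(3.33e-7 x 0.09304) = 0.000176 M.
pOH = 3.75, so pH = 14.00 - 3.75 = 10.25.

10.25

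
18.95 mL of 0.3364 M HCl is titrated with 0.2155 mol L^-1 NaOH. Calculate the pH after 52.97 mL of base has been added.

n(acid) = 0.3364 x 0.01895 = 0.006375 mol; n(NaOH) added = 0.2155 x 0.05297 = 0.01142 mol.
Base is in excess by 0.01142 - 0.006375 = 0.005040 mol in a total volume of 0.07192 L.
[OH^-] = 0.005040/0.07192 = 0.07008 M, so pOH = 1.15 and pH = 14.00 - 1.15 = 12.85.

12.85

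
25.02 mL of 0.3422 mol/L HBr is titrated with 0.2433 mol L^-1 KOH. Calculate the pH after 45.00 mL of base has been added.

n(acid) = 0.3422 x 0.02502 = 0.008562 mol; n(KOH) added = 0.2433 x 0.04500 = 0.01095 mol.
Base is in excess by 0.01095 - 0.008562 = 0.002387 mol in a total volume of 0.07002 L.
[OH^-] = 0.002387/0.07002 = 0.03409 M, so pOH = 1.47 and pH = 14.00 - 1.47 = 12.53.

12.53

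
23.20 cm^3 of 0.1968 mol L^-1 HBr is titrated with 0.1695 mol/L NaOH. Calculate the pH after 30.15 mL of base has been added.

n(acid) = 0.1968 x 0.02320 = 0.004566 mol; n(NaOH) added = 0.1695 x 0.03015 = 0.005110 mol.
Base is in excess by 0.005110 - 0.004566 = 0.0005447 mol in a total volume of 0.05335 L.
[OH^-] = 0.0005447/0.05335 = 0.01021 M, so pOH = 1.99 and pH = 14.00 - 1.99 = 12.01.

12.01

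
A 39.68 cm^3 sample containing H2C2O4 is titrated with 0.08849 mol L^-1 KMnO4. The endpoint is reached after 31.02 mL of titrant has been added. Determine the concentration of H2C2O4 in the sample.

0.173 M

n(KMnO4) = 0.08849 x 0.03102 = 0.002745 mol.
From the balanced equation, 2 mol KMnO4 reacts with 5 mol H2C2O4, so n(H2C2O4) = 0.002745 x 5/2 = 0.006862 mol.
[H2C2O4] = 0.006862 / 0.03968 L = 0.173 M.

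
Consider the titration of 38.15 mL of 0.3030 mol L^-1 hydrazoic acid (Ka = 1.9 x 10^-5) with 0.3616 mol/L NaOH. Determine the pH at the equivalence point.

n(HN3) = 0.3030 x 0.03815 = 0.01156 mol; V(NaOH) at equivalence = 0.01156/0.3616 = 0.03197 L.
At equivalence all the acid is converted to N3-; total volume = 0.03815 + 0.03197 = 0.07012 L, so [N3-] = 0.01156/0.07012 = 0.1649 M.
Kb = Kw/Ka = 1.0e-14 / 1.9 x 10^-5 = 5.26e-10.
[OH^-] = sqrt(Kb x [N3-]) = sqrt(5.26e-10 x 0.1649) = 9.31e-6 M.
pOH = 5.03, so pH = 14.00 - 5.03 = 8.97.

8.97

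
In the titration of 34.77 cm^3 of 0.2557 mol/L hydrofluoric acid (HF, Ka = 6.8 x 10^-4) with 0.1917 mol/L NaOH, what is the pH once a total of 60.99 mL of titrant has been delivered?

n(acid) = 0.2557 x 0.03477 = 0.008891 mol; n(NaOH) added = 0.1917 x 0.06099 = 0.01169 mol.
Base is in excess by 0.01169 - 0.008891 = 0.002801 mol in a total volume of 0.09576 L.
[OH^-] = 0.002801/0.09576 = 0.02925 M, so pOH = 1.53 and pH = 14.00 - 1.53 = 12.47.

12.47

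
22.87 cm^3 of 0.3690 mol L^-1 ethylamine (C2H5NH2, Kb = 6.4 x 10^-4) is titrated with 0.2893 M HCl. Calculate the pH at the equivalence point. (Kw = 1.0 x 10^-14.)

5.80

n(C2H5NH2) = 0.3690 x 0.02287 = 0.008439 mol; V(HCl) at equivalence = 0.008439/0.2893 = 0.02917 L.
At equivalence the base is fully converted to C2H5NH3+; total volume = 0.05204 L, so [C2H5NH3+] = 0.008439/0.05204 = 0.1622 M.
Ka(C2H5NH3+) = Kw/Kb = 1.0e-14 / 6.4 x 10^-4 = 1.56e-11.
[H^+] = sqrt(Ka x [C2H5NH3+]) = sqrt(1.56e-11 x 0.1622) = 1.59e-6 M.
pH = -log(1.59e-6) = 5.80.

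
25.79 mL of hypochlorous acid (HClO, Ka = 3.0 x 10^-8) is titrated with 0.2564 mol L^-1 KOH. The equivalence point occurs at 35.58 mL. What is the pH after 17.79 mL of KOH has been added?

7.52

17.79 mL is exactly half the equivalence volume (35.58/2), i.e. the half-equivalence point.
There, n(HA) = n(A^-), so pH = pKa = -log(3.0 x 10^-8) = 7.52.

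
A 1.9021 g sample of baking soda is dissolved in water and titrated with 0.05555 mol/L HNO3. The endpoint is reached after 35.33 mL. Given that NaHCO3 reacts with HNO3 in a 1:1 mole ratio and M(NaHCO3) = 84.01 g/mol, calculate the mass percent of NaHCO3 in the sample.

8.67%

n(HNO3) = 0.05555 x 0.03533 = 0.001963 mol.
n(NaHCO3) = 0.001963 / 1 = 0.001963 mol.
mass of NaHCO3 = 0.001963 x 84.01 = 0.1649 g.
% purity = 0.1649 / 1.9021 x 100 = 8.67%.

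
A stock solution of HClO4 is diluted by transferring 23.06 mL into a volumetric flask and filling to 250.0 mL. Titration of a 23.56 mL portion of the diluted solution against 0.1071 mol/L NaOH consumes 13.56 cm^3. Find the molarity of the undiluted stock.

n(NaOH) = 0.1071 x 0.01356 = 0.001452 mol.
n(HClO4) in the aliquot = 0.001452 mol.
[diluted HClO4] = 0.001452 / 0.02356 = 0.06164 M.
Dilution factor = 250.0/23.06 = 10.84, so [stock] = 0.06164 x 10.84 = 0.668 M.

0.668 M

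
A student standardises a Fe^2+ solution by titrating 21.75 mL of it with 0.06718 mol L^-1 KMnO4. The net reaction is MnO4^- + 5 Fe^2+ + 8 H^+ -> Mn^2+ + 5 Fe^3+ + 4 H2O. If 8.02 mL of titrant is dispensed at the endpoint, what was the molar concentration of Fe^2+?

n(KMnO4) = 0.06718 x 0.008020 = 0.0005388 mol.
From the balanced equation, 1 mol KMnO4 reacts with 5 mol Fe^2+, so n(Fe^2+) = 0.0005388 x 5/1 = 0.002694 mol.
[Fe^2+] = 0.002694 / 0.02175 L = 0.124 M.

0.124 M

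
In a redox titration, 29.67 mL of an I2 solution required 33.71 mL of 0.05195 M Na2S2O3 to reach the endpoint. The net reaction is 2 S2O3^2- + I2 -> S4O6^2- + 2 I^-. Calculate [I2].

0.0295 M

n(Na2S2O3) = 0.05195 x 0.03371 = 0.001751 mol.
From the balanced equation, 2 mol Na2S2O3 reacts with 1 mol I2, so n(I2) = 0.001751 x 1/2 = 0.0008756 mol.
[I2] = 0.0008756 / 0.02967 L = 0.0295 M.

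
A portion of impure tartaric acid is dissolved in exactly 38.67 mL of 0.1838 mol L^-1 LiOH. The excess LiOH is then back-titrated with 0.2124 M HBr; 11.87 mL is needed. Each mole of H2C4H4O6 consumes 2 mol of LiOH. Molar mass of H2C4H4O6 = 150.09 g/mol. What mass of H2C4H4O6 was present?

0.344 g

Total n(LiOH) added = 0.1838 x 0.03867 = 0.007108 mol.
n(HBr) used = 0.2124 x 0.01187 = 0.002521 mol, which equals the excess n(LiOH).
So n(LiOH) consumed by the sample = 0.007108 - 0.002521 = 0.004586 mol.
n(H2C4H4O6) = 0.004586 / 2 = 0.002293 mol.
mass = 0.002293 mol x 150.09 g/mol = 0.344 g.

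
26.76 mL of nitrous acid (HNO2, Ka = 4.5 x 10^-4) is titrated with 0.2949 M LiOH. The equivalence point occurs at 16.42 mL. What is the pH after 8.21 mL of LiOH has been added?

3.35

8.21 mL is exactly half the equivalence volume (16.42/2), i.e. the half-equivalence point.
There, n(HA) = n(A^-), so pH = pKa = -log(4.5 x 10^-4) = 3.35.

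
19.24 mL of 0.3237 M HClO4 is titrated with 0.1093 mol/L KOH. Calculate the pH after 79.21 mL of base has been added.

n(acid) = 0.3237 x 0.01924 = 0.006228 mol; n(KOH) added = 0.1093 x 0.07921 = 0.008658 mol.
Base is in excess by 0.008658 - 0.006228 = 0.002430 mol in a total volume of 0.09845 L.
[OH^-] = 0.002430/0.09845 = 0.02468 M, so pOH = 1.61 and pH = 14.00 - 1.61 = 12.39.

12.39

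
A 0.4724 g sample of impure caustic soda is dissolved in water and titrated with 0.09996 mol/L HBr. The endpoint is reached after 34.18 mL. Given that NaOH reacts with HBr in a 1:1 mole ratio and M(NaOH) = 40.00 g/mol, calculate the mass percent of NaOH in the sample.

n(HBr) = 0.09996 x 0.03418 = 0.003417 mol.
n(NaOH) = 0.003417 / 1 = 0.003417 mol.
mass of NaOH = 0.003417 x 40.00 = 0.1367 g.
% purity = 0.1367 / 0.4724 x 100 = 28.9%.

28.9%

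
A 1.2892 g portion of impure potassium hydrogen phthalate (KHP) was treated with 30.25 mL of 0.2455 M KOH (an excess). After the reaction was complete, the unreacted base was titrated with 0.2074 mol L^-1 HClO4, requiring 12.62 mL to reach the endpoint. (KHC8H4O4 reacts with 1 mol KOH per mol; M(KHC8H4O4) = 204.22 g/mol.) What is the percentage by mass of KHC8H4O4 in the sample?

76.2%

Total n(KOH) added = 0.2455 x 0.03025 = 0.007426 mol.
n(HClO4) used = 0.2074 x 0.01262 = 0.002617 mol, which equals the excess n(KOH).
So n(KOH) consumed by the sample = 0.007426 - 0.002617 = 0.004809 mol.
n(KHC8H4O4) = 0.004809 / 1 = 0.004809 mol.
mass KHC8H4O4 = 0.004809 x 204.22 = 0.9821 g, so %KHC8H4O4 = 0.9821/1.2892 x 100 = 76.2%.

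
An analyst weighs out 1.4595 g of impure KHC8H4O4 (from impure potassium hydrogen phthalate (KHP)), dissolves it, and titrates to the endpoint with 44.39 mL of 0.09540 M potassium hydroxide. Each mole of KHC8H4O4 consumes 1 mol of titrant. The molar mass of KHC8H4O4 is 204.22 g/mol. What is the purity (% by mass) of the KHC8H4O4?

n(KOH) = 0.09540 x 0.04439 = 0.004235 mol.
n(KHC8H4O4) = 0.004235 / 1 = 0.004235 mol.
mass of KHC8H4O4 = 0.004235 x 204.22 = 0.8648 g.
% purity = 0.8648 / 1.4595 x 100 = 59.3%.

59.3%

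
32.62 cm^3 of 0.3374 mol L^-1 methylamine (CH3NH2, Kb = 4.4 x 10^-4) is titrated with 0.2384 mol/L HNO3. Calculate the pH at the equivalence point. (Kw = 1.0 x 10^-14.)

5.75

n(CH3NH2) = 0.3374 x 0.03262 = 0.01101 mol; V(HNO3) at equivalence = 0.01101/0.2384 = 0.04617 L.
At equivalence the base is fully converted to CH3NH3+; total volume = 0.07879 L, so [CH3NH3+] = 0.01101/0.07879 = 0.1397 M.
Ka(CH3NH3+) = Kw/Kb = 1.0e-14 / 4.4 x 10^-4 = 2.27e-11.
[H^+] = sqrt(Ka x [CH3NH3+]) = sqrt(2.27e-11 x 0.1397) = 1.78e-6 M.
pH = -log(1.78e-6) = 5.75.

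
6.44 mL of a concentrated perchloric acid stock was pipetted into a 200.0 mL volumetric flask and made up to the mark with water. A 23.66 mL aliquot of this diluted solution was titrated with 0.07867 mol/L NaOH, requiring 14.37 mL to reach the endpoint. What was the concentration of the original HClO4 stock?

n(NaOH) = 0.07867 x 0.01437 = 0.001130 mol.
n(HClO4) in the aliquot = 0.001130 mol.
[diluted HClO4] = 0.001130 / 0.02366 = 0.04778 M.
Dilution factor = 200.0/6.440 = 31.06, so [stock] = 0.04778 x 31.06 = 1.48 M.

1.48 M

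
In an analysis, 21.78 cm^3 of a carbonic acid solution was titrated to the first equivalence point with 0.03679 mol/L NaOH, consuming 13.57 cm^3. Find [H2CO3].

0.0229 M

n(NaOH) = 0.03679 x 0.01357 = 0.0004992 mol.
At the first equivalence point, 1 mol OH^- react per mol H2CO3, so n(H2CO3) = 0.0004992 / 1 = 0.0004992 mol.
[H2CO3] = 0.0004992 / 0.02178 L = 0.0229 M.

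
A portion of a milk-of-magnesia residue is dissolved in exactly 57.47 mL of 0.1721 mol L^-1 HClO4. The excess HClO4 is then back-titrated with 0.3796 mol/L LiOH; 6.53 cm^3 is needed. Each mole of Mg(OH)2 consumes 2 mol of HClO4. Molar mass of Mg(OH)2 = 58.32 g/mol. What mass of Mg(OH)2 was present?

Total n(HClO4) added = 0.1721 x 0.05747 = 0.009891 mol.
n(LiOH) used = 0.3796 x 0.006530 = 0.002479 mol, which equals the excess n(HClO4).
So n(HClO4) consumed by the sample = 0.009891 - 0.002479 = 0.007412 mol.
n(Mg(OH)2) = 0.007412 / 2 = 0.003706 mol.
mass = 0.003706 mol x 58.32 g/mol = 0.216 g.

0.216 g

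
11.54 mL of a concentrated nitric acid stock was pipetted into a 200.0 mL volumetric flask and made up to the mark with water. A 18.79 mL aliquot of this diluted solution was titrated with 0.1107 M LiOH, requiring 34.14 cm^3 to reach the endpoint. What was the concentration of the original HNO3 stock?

n(LiOH) = 0.1107 x 0.03414 = 0.003779 mol.
n(HNO3) in the aliquot = 0.003779 mol.
[diluted HNO3] = 0.003779 / 0.01879 = 0.2011 M.
Dilution factor = 200.0/11.54 = 17.33, so [stock] = 0.2011 x 17.33 = 3.49 M.

3.49 M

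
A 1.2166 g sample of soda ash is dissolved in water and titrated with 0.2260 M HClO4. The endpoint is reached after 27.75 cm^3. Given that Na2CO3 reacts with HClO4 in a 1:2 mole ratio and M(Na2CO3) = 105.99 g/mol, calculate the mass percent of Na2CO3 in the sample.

n(HClO4) = 0.2260 x 0.02775 = 0.006272 mol.
n(Na2CO3) = 0.006272 / 2 = 0.003136 mol.
mass of Na2CO3 = 0.003136 x 105.99 = 0.3324 g.
% purity = 0.3324 / 1.2166 x 100 = 27.3%.

27.3%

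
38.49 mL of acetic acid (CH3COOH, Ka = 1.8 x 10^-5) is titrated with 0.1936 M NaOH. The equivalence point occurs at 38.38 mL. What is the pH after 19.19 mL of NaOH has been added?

19.19 mL is exactly half the equivalence volume (38.38/2), i.e. the half-equivalence point.
There, n(HA) = n(A^-), so pH = pKa = -log(1.8 x 10^-5) = 4.74.

4.74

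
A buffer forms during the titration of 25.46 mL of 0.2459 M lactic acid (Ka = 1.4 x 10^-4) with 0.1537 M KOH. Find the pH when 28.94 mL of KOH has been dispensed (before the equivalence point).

Initial n(HC3H5O3) = 0.2459 x 0.02546 = 0.006261 mol.
n(KOH) added = 0.1537 x 0.02894 = 0.004448 mol, converting that many moles of HC3H5O3 to C3H5O3-.
Remaining n(HC3H5O3) = 0.001813 mol; n(C3H5O3-) = 0.004448 mol.
By Henderson-Hasselbalch, pH = pKa + log([A^-]/[HA]) = 3.85 + log(0.004448/0.001813) = 3.85 + (+0.39) = 4.24.

4.24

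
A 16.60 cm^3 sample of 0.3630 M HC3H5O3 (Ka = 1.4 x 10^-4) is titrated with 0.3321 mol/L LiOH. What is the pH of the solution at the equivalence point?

8.55

n(HC3H5O3) = 0.3630 x 0.01660 = 0.006026 mol; V(LiOH) at equivalence = 0.006026/0.3321 = 0.01814 L.
At equivalence all the acid is converted to C3H5O3-; total volume = 0.01660 + 0.01814 = 0.03474 L, so [C3H5O3-] = 0.006026/0.03474 = 0.1734 M.
Kb = Kw/Ka = 1.0e-14 / 1.4 x 10^-4 = 7.14e-11.
[OH^-] = sqrt(Kb x [C3H5O3-]) = sqrt(7.14e-11 x 0.1734) = 3.52e-6 M.
pOH = 5.45, so pH = 14.00 - 5.45 = 8.55.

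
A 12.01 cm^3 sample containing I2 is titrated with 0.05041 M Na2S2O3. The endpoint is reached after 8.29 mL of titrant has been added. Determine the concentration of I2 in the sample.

n(Na2S2O3) = 0.05041 x 0.008290 = 0.0004179 mol.
From the balanced equation, 2 mol Na2S2O3 reacts with 1 mol I2, so n(I2) = 0.0004179 x 1/2 = 0.0002089 mol.
[I2] = 0.0002089 / 0.01201 L = 0.0174 M.

0.0174 M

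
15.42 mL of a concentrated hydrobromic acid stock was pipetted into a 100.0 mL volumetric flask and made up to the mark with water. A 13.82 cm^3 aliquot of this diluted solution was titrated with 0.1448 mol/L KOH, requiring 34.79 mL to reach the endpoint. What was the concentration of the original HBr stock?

2.36 M

n(KOH) = 0.1448 x 0.03479 = 0.005038 mol.
n(HBr) in the aliquot = 0.005038 mol.
[diluted HBr] = 0.005038 / 0.01382 = 0.3645 M.
Dilution factor = 100.0/15.42 = 6.485, so [stock] = 0.3645 x 6.485 = 2.36 M.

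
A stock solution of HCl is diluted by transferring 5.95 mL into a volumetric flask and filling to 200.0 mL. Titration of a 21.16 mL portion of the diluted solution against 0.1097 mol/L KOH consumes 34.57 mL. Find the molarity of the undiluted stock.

n(KOH) = 0.1097 x 0.03457 = 0.003792 mol.
n(HCl) in the aliquot = 0.003792 mol.
[diluted HCl] = 0.003792 / 0.02116 = 0.1792 M.
Dilution factor = 200.0/5.950 = 33.61, so [stock] = 0.1792 x 33.61 = 6.02 M.

6.02 M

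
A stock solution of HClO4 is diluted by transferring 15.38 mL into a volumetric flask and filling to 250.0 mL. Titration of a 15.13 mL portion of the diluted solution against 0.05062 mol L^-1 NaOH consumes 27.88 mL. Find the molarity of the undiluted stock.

n(NaOH) = 0.05062 x 0.02788 = 0.001411 mol.
n(HClO4) in the aliquot = 0.001411 mol.
[diluted HClO4] = 0.001411 / 0.01513 = 0.09328 M.
Dilution factor = 250.0/15.38 = 16.25, so [stock] = 0.09328 x 16.25 = 1.52 M.

1.52 M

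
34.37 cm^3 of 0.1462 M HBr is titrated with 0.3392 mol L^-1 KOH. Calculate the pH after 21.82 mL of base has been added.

12.63

n(acid) = 0.1462 x 0.03437 = 0.005025 mol; n(KOH) added = 0.3392 x 0.02182 = 0.007401 mol.
Base is in excess by 0.007401 - 0.005025 = 0.002376 mol in a total volume of 0.05619 L.
[OH^-] = 0.002376/0.05619 = 0.04229 M, so pOH = 1.37 and pH = 14.00 - 1.37 = 12.63.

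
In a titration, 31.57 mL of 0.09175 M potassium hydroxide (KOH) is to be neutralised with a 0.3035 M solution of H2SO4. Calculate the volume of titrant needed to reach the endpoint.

4.77 mL

n(KOH) = 0.09175 mol/L x 0.03157 L = 0.002897 mol.
The neutralisation is 2 KOH : 1 H2SO4, so n(H2SO4) = 0.002897 x 1/2 = 0.001448 mol.
V(H2SO4) = 0.001448 / 0.3035 = 0.004772 L = 4.77 mL.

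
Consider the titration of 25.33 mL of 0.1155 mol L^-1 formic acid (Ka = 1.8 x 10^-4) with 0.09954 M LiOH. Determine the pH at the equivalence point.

n(HCOOH) = 0.1155 x 0.02533 = 0.002926 mol; V(LiOH) at equivalence = 0.002926/0.09954 = 0.02939 L.
At equivalence all the acid is converted to HCOO-; total volume = 0.02533 + 0.02939 = 0.05472 L, so [HCOO-] = 0.002926/0.05472 = 0.05346 M.
Kb = Kw/Ka = 1.0e-14 / 1.8 x 10^-4 = 5.56e-11.
[OH^-] = sqrt(Kb x [HCOO-]) = sqrt(5.56e-11 x 0.05346) = 1.72e-6 M.
pOH = 5.76, so pH = 14.00 - 5.76 = 8.24.

8.24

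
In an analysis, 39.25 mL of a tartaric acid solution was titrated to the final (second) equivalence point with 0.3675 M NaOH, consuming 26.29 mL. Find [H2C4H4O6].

n(NaOH) = 0.3675 x 0.02629 = 0.009662 mol.
At the final (second) equivalence point, 2 mol OH^- react per mol H2C4H4O6, so n(H2C4H4O6) = 0.009662 / 2 = 0.004831 mol.
[H2C4H4O6] = 0.004831 / 0.03925 L = 0.123 M.

0.123 M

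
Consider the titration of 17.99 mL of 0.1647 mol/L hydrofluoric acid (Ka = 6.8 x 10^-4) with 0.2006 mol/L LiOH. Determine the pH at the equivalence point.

8.06

n(HF) = 0.1647 x 0.01799 = 0.002963 mol; V(LiOH) at equivalence = 0.002963/0.2006 = 0.01477 L.
At equivalence all the acid is converted to F-; total volume = 0.01799 + 0.01477 = 0.03276 L, so [F-] = 0.002963/0.03276 = 0.09044 M.
Kb = Kw/Ka = 1.0e-14 / 6.8 x 10^-4 = 1.47e-11.
[OH^-] = sqrt(Kb x [F-]) = sqrt(1.47e-11 x 0.09044) = 1.15e-6 M.
pOH = 5.94, so pH = 14.00 - 5.94 = 8.06.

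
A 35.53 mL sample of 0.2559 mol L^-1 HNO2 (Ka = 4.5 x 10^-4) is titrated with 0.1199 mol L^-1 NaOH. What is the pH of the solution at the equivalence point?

8.13

n(HNO2) = 0.2559 x 0.03553 = 0.009092 mol; V(NaOH) at equivalence = 0.009092/0.1199 = 0.07583 L.
At equivalence all the acid is converted to NO2-; total volume = 0.03553 + 0.07583 = 0.1114 L, so [NO2-] = 0.009092/0.1114 = 0.08165 M.
Kb = Kw/Ka = 1.0e-14 / 4.5 x 10^-4 = 2.22e-11.
[OH^-] = sqrt(Kb x [NO2-]) = sqrt(2.22e-11 x 0.08165) = 1.35e-6 M.
pOH = 5.87, so pH = 14.00 - 5.87 = 8.13.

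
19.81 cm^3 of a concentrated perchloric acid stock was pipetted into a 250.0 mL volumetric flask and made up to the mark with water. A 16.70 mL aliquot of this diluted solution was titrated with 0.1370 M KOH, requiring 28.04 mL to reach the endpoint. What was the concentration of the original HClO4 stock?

n(KOH) = 0.1370 x 0.02804 = 0.003841 mol.
n(HClO4) in the aliquot = 0.003841 mol.
[diluted HClO4] = 0.003841 / 0.01670 = 0.2300 M.
Dilution factor = 250.0/19.81 = 12.62, so [stock] = 0.2300 x 12.62 = 2.90 M.

2.90 M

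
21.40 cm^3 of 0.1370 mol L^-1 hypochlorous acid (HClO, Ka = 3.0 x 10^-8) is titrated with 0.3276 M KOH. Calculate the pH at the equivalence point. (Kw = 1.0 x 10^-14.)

n(HClO) = 0.1370 x 0.02140 = 0.002932 mol; V(KOH) at equivalence = 0.002932/0.3276 = 0.008949 L.
At equivalence all the acid is converted to ClO-; total volume = 0.02140 + 0.008949 = 0.03035 L, so [ClO-] = 0.002932/0.03035 = 0.09660 M.
Kb = Kw/Ka = 1.0e-14 / 3.0 x 10^-8 = 3.33e-7.
[OH^-] = sqrt(Kb x [ClO-]) = sqrt(3.33e-7 x 0.09660) = 0.000179 M.
pOH = 3.75, so pH = 14.00 - 3.75 = 10.25.

10.25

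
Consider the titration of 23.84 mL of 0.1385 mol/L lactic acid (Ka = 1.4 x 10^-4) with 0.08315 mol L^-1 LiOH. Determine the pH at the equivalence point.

n(HC3H5O3) = 0.1385 x 0.02384 = 0.003302 mol; V(LiOH) at equivalence = 0.003302/0.08315 = 0.03971 L.
At equivalence all the acid is converted to C3H5O3-; total volume = 0.02384 + 0.03971 = 0.06355 L, so [C3H5O3-] = 0.003302/0.06355 = 0.05196 M.
Kb = Kw/Ka = 1.0e-14 / 1.4 x 10^-4 = 7.14e-11.
[OH^-] = sqrt(Kb x [C3H5O3-]) = sqrt(7.14e-11 x 0.05196) = 1.93e-6 M.
pOH = 5.72, so pH = 14.00 - 5.72 = 8.28.

8.28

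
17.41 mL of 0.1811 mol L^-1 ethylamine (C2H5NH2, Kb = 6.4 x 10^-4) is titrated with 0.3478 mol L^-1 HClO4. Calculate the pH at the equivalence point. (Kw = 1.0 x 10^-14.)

n(C2H5NH2) = 0.1811 x 0.01741 = 0.003153 mol; V(HClO4) at equivalence = 0.003153/0.3478 = 0.009065 L.
At equivalence the base is fully converted to C2H5NH3+; total volume = 0.02648 L, so [C2H5NH3+] = 0.003153/0.02648 = 0.1191 M.
Ka(C2H5NH3+) = Kw/Kb = 1.0e-14 / 6.4 x 10^-4 = 1.56e-11.
[H^+] = sqrt(Ka x [C2H5NH3+]) = sqrt(1.56e-11 x 0.1191) = 1.36e-6 M.
pH = -log(1.36e-6) = 5.87.

5.87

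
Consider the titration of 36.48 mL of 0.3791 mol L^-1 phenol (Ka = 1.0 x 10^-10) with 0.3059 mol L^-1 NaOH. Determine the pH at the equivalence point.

n(C6H5OH) = 0.3791 x 0.03648 = 0.01383 mol; V(NaOH) at equivalence = 0.01383/0.3059 = 0.04521 L.
At equivalence all the acid is converted to C6H5O-; total volume = 0.03648 + 0.04521 = 0.08169 L, so [C6H5O-] = 0.01383/0.08169 = 0.1693 M.
Kb = Kw/Ka = 1.0e-14 / 1.0 x 10^-10 = 0.000100.
[OH^-] = sqrt(Kb x [C6H5O-]) = sqrt(0.000100 x 0.1693) = 0.00411 M.
pOH = 2.39, so pH = 14.00 - 2.39 = 11.61.

11.61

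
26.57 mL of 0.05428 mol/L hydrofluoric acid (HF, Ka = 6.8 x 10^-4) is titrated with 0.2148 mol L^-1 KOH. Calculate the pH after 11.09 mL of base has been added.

12.40

n(acid) = 0.05428 x 0.02657 = 0.001442 mol; n(KOH) added = 0.2148 x 0.01109 = 0.002382 mol.
Base is in excess by 0.002382 - 0.001442 = 0.0009399 mol in a total volume of 0.03766 L.
[OH^-] = 0.0009399/0.03766 = 0.02496 M, so pOH = 1.60 and pH = 14.00 - 1.60 = 12.40.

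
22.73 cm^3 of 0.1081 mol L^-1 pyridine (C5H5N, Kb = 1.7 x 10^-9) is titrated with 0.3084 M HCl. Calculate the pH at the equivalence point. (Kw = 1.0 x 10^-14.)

n(C5H5N) = 0.1081 x 0.02273 = 0.002457 mol; V(HCl) at equivalence = 0.002457/0.3084 = 0.007967 L.
At equivalence the base is fully converted to C5H5NH+; total volume = 0.03070 L, so [C5H5NH+] = 0.002457/0.03070 = 0.08004 M.
Ka(C5H5NH+) = Kw/Kb = 1.0e-14 / 1.7 x 10^-9 = 5.88e-6.
[H^+] = sqrt(Ka x [C5H5NH+]) = sqrt(5.88e-6 x 0.08004) = 0.000686 M.
pH = -log(0.000686) = 3.16.

3.16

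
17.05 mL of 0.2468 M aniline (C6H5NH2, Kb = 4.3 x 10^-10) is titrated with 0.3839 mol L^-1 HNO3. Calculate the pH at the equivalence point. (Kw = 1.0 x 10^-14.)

n(C6H5NH2) = 0.2468 x 0.01705 = 0.004208 mol; V(HNO3) at equivalence = 0.004208/0.3839 = 0.01096 L.
At equivalence the base is fully converted to C6H5NH3+; total volume = 0.02801 L, so [C6H5NH3+] = 0.004208/0.02801 = 0.1502 M.
Ka(C6H5NH3+) = Kw/Kb = 1.0e-14 / 4.3 x 10^-10 = 2.33e-5.
[H^+] = sqrt(Ka x [C6H5NH3+]) = sqrt(2.33e-5 x 0.1502) = 0.00187 M.
pH = -log(0.00187) = 2.73.

2.73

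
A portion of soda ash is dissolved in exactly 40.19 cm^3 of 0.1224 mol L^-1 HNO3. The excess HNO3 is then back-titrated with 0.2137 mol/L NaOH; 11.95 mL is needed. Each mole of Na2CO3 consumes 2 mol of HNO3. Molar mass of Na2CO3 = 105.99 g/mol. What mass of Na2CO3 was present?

0.125 g

Total n(HNO3) added = 0.1224 x 0.04019 = 0.004919 mol.
n(NaOH) used = 0.2137 x 0.01195 = 0.002554 mol, which equals the excess n(HNO3).
So n(HNO3) consumed by the sample = 0.004919 - 0.002554 = 0.002366 mol.
n(Na2CO3) = 0.002366 / 2 = 0.001183 mol.
mass = 0.001183 mol x 105.99 g/mol = 0.125 g.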